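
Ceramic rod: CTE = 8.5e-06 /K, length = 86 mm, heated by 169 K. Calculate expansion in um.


dL = 8.5e-06 * 86 * 169 * 1000 = 123.539 um

123.539


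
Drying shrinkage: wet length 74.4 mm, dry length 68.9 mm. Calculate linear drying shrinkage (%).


DS = (74.4 - 68.9) / 74.4 * 100 = 7.39%

7.39


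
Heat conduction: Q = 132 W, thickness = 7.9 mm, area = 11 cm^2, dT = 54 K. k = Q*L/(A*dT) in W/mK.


k = 132*7.9/1000/(11/10000*54) = 17.56 W/mK

17.56


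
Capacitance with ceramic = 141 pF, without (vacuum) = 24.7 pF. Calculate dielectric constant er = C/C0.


er = 141 / 24.7 = 5.71

5.71


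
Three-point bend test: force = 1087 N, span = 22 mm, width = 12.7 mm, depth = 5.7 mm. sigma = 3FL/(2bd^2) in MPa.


sigma = 3*1087*22/(2*12.7*5.7^2) = 86.9 MPa

86.9


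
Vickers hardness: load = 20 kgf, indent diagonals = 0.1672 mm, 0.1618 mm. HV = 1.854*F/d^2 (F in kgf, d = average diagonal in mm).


d_avg = (0.1672+0.1618)/2 = 0.1645 mm
HV = 1.854*20/0.1645^2 = 1370

1370


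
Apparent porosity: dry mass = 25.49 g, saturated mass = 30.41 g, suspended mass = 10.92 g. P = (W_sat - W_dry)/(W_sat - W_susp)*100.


P = (30.41 - 25.49) / (30.41 - 10.92) * 100 = 4.92 / 19.49 * 100 = 25.2%

25.2


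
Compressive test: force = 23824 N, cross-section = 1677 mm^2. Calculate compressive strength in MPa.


CS = 23824 / 1677 = 14.2 MPa

14.2


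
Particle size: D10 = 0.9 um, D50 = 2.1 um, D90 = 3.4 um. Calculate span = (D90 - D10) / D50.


Span = (3.4 - 0.9) / 2.1 = 2.5 / 2.1 = 1.19

1.19


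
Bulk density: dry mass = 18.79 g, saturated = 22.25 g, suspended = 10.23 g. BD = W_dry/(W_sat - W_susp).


BD = 18.79 / (22.25 - 10.23) = 18.79 / 12.02 = 1.563 g/cm^3

1.563


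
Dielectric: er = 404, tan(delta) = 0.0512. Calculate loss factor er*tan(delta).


Loss = 404 * 0.0512 = 20.685

20.685


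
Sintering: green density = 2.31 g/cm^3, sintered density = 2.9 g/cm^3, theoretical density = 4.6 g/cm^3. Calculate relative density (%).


Relative = 2.9 / 4.6 * 100 = 63.0%

63.0


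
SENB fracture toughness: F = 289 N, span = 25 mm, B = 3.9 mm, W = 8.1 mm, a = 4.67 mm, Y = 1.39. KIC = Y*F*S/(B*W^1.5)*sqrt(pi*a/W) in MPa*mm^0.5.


KIC = 1.39*289*25/(3.9*8.1^1.5)*sqrt(pi*4.67/8.1) = 150.33

150.33


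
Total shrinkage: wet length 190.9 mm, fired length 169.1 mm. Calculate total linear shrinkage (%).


TS = (190.9 - 169.1) / 190.9 * 100 = 11.42%

11.42


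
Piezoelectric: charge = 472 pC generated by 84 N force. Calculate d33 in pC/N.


d33 = 472 / 84 = 5.6 pC/N

5.6


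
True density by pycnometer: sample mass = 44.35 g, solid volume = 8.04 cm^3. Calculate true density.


TD = 44.35 / 8.04 = 5.516 g/cm^3

5.516


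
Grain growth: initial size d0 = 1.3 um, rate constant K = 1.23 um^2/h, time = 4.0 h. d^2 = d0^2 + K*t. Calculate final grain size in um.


d^2 = 1.3^2 + 1.23*4.0 = 6.61
d = sqrt(6.61) = 2.57 um

2.57


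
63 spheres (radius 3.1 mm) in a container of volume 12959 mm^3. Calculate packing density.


V_sphere = 4/3*pi*3.1^3 = 124.7882 mm^3
Total V = 63*124.7882 = 7861.6566 mm^3
PD = 7861.6566 / 12959 = 0.607

0.607


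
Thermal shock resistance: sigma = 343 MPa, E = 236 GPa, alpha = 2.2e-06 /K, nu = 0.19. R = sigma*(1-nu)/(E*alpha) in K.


R = 343*(1-0.19)/(236*1000*2.2e-06) = 535 K

535


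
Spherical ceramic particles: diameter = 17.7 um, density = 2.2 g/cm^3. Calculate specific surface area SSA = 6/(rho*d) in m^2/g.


SSA = 6 / (2.2 * 17.7) = 0.154 m^2/g

0.154


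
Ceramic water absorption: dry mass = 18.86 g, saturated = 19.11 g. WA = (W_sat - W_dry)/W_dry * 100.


WA = (19.11 - 18.86) / 18.86 * 100 = 1.33%

1.33


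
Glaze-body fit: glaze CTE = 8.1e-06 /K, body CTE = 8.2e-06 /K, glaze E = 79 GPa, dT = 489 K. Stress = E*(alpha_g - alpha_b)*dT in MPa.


Stress = 79*1000*(8.1e-06 - 8.2e-06)*489 = -3.9 MPa

-3.9


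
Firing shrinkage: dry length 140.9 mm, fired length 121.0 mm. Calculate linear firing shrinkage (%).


FS = (140.9 - 121.0) / 140.9 * 100 = 14.12%

14.12


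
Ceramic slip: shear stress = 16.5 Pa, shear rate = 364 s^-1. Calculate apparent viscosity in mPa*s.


eta = tau/gamma * 1000 = 16.5/364 * 1000 = 45.3 mPa*s

45.3


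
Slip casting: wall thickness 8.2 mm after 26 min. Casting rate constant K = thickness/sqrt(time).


K = 8.2 / sqrt(26) = 8.2 / 5.099 = 1.608 mm/min^0.5

1.608


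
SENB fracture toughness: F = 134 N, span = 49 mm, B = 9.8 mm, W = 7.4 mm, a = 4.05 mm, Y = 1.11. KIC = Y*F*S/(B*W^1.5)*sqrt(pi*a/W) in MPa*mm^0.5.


KIC = 1.11*134*49/(9.8*7.4^1.5)*sqrt(pi*4.05/7.4) = 48.44

48.44


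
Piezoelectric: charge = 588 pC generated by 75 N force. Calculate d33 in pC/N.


d33 = 588 / 75 = 7.8 pC/N

7.8


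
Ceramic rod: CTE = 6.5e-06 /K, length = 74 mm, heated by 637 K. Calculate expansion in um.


dL = 6.5e-06 * 74 * 637 * 1000 = 306.397 um

306.397


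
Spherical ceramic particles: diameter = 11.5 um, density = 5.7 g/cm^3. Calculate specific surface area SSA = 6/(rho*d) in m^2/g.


SSA = 6 / (5.7 * 11.5) = 0.092 m^2/g

0.092


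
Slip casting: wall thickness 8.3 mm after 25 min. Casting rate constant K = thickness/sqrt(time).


K = 8.3 / sqrt(25) = 8.3 / 5.0 = 1.66 mm/min^0.5

1.66


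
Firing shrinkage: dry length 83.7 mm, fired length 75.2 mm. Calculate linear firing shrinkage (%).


FS = (83.7 - 75.2) / 83.7 * 100 = 10.16%

10.16


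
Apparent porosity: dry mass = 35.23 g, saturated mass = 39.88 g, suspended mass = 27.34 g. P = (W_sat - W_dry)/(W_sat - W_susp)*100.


P = (39.88 - 35.23) / (39.88 - 27.34) * 100 = 4.65 / 12.54 * 100 = 37.1%

37.1


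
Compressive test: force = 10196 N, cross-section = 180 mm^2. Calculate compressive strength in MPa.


CS = 10196 / 180 = 56.6 MPa

56.6


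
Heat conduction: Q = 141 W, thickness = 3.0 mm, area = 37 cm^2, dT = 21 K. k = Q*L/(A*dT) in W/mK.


k = 141*3.0/1000/(37/10000*21) = 5.44 W/mK

5.44


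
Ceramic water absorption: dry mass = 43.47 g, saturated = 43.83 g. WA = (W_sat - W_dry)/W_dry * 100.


WA = (43.83 - 43.47) / 43.47 * 100 = 0.83%

0.83


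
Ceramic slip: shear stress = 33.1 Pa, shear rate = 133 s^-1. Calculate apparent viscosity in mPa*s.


eta = tau/gamma * 1000 = 33.1/133 * 1000 = 248.9 mPa*s

248.9


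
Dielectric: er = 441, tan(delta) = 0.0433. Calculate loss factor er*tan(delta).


Loss = 441 * 0.0433 = 19.095

19.095


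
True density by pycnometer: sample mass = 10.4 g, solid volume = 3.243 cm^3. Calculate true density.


TD = 10.4 / 3.243 = 3.207 g/cm^3

3.207


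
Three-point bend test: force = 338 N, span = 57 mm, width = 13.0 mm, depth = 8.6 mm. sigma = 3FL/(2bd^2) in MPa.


sigma = 3*338*57/(2*13.0*8.6^2) = 30.1 MPa

30.1


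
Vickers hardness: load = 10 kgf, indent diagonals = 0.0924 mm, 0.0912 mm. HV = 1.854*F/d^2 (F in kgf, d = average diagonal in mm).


d_avg = (0.0924+0.0912)/2 = 0.0918 mm
HV = 1.854*10/0.0918^2 = 2200

2200


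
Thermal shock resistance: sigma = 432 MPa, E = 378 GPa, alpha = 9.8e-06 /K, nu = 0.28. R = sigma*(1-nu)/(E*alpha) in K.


R = 432*(1-0.28)/(378*1000*9.8e-06) = 84 K

84


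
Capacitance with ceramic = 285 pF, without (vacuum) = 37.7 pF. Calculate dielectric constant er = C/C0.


er = 285 / 37.7 = 7.56

7.56


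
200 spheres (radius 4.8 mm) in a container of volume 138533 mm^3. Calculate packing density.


V_sphere = 4/3*pi*4.8^3 = 463.2467 mm^3
Total V = 200*463.2467 = 92649.34 mm^3
PD = 92649.34 / 138533 = 0.669

0.669


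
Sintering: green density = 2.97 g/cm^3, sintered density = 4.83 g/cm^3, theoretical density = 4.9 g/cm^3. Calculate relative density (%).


Relative = 4.83 / 4.9 * 100 = 98.6%

98.6


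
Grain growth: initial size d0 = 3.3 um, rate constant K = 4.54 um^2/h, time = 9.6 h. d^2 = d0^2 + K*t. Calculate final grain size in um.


d^2 = 3.3^2 + 4.54*9.6 = 54.474
d = sqrt(54.474) = 7.38 um

7.38


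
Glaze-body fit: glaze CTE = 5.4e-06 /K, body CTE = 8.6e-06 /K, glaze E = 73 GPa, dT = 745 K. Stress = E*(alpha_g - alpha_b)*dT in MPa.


Stress = 73*1000*(5.4e-06 - 8.6e-06)*745 = -174.0 MPa

-174.0


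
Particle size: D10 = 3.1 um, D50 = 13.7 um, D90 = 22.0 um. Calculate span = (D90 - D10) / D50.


Span = (22.0 - 3.1) / 13.7 = 18.9 / 13.7 = 1.38

1.38


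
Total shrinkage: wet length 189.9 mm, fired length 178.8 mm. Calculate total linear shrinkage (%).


TS = (189.9 - 178.8) / 189.9 * 100 = 5.85%

5.85


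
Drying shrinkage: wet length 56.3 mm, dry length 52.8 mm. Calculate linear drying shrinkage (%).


DS = (56.3 - 52.8) / 56.3 * 100 = 6.22%

6.22


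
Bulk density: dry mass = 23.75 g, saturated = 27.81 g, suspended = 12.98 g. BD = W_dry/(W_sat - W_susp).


BD = 23.75 / (27.81 - 12.98) = 23.75 / 14.83 = 1.601 g/cm^3

1.601


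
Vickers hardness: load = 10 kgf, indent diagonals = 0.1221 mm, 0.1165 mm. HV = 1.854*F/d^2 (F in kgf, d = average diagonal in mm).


d_avg = (0.1221+0.1165)/2 = 0.1193 mm
HV = 1.854*10/0.1193^2 = 1303

1303


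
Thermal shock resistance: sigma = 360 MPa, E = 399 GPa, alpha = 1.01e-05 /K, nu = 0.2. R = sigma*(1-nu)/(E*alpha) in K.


R = 360*(1-0.2)/(399*1000*1.01e-05) = 71 K

71


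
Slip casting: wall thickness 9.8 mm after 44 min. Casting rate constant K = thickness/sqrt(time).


K = 9.8 / sqrt(44) = 9.8 / 6.6332 = 1.477 mm/min^0.5

1.477


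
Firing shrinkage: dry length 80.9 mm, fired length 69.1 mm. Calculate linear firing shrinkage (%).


FS = (80.9 - 69.1) / 80.9 * 100 = 14.59%

14.59


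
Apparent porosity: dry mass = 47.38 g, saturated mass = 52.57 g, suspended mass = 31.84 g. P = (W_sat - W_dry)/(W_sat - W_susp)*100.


P = (52.57 - 47.38) / (52.57 - 31.84) * 100 = 5.19 / 20.73 * 100 = 25.0%

25.0


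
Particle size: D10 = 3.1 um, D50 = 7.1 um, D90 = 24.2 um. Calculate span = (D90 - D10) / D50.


Span = (24.2 - 3.1) / 7.1 = 21.1 / 7.1 = 2.972

2.972


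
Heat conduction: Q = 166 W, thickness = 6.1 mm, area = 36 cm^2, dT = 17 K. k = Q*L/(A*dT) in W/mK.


k = 166*6.1/1000/(36/10000*17) = 16.55 W/mK

16.55


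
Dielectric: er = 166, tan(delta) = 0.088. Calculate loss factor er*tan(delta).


Loss = 166 * 0.088 = 14.608

14.608


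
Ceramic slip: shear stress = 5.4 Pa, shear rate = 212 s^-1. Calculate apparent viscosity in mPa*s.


eta = tau/gamma * 1000 = 5.4/212 * 1000 = 25.5 mPa*s

25.5


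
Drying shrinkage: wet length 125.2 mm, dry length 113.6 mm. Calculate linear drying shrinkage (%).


DS = (125.2 - 113.6) / 125.2 * 100 = 9.27%

9.27


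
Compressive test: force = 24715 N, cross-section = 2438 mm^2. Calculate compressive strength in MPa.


CS = 24715 / 2438 = 10.1 MPa

10.1


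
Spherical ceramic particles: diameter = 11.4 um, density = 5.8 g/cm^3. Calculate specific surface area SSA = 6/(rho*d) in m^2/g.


SSA = 6 / (5.8 * 11.4) = 0.091 m^2/g

0.091


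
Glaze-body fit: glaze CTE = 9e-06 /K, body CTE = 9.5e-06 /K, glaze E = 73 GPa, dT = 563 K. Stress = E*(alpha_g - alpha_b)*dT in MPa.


Stress = 73*1000*(9e-06 - 9.5e-06)*563 = -20.5 MPa

-20.5


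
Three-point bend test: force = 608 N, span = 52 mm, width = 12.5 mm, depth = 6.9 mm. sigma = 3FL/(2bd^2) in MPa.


sigma = 3*608*52/(2*12.5*6.9^2) = 79.7 MPa

79.7


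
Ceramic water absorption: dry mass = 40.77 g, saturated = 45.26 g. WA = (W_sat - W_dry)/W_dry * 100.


WA = (45.26 - 40.77) / 40.77 * 100 = 11.01%

11.01


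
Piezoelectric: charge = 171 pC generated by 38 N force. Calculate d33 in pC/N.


d33 = 171 / 38 = 4.5 pC/N

4.5


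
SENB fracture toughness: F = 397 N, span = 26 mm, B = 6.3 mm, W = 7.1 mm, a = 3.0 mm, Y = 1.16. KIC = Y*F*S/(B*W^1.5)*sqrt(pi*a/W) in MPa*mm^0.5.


KIC = 1.16*397*26/(6.3*7.1^1.5)*sqrt(pi*3.0/7.1) = 115.74

115.74


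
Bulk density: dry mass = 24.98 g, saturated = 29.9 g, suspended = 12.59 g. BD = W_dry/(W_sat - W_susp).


BD = 24.98 / (29.9 - 12.59) = 24.98 / 17.31 = 1.443 g/cm^3

1.443


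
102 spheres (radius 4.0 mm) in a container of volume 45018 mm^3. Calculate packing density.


V_sphere = 4/3*pi*4.0^3 = 268.0826 mm^3
Total V = 102*268.0826 = 27344.4252 mm^3
PD = 27344.4252 / 45018 = 0.607

0.607


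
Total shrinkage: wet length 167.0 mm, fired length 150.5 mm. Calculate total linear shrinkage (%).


TS = (167.0 - 150.5) / 167.0 * 100 = 9.88%

9.88


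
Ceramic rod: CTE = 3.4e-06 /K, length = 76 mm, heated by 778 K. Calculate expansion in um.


dL = 3.4e-06 * 76 * 778 * 1000 = 201.035 um

201.035


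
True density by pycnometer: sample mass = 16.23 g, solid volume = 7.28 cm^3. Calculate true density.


TD = 16.23 / 7.28 = 2.229 g/cm^3

2.229


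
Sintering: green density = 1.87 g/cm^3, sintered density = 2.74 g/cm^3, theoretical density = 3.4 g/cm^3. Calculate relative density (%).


Relative = 2.74 / 3.4 * 100 = 80.6%

80.6


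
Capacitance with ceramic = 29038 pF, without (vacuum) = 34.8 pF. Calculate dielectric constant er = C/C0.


er = 29038 / 34.8 = 834.43

834.43


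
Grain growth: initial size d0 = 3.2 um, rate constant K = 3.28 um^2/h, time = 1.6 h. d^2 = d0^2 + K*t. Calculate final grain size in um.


d^2 = 3.2^2 + 3.28*1.6 = 15.488
d = sqrt(15.488) = 3.94 um

3.94


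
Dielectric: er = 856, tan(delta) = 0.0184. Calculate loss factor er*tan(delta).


Loss = 856 * 0.0184 = 15.75

15.75


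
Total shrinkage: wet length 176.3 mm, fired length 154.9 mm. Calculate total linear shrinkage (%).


TS = (176.3 - 154.9) / 176.3 * 100 = 12.14%

12.14


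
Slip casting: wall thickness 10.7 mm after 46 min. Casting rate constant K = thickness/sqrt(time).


K = 10.7 / sqrt(46) = 10.7 / 6.7823 = 1.578 mm/min^0.5

1.578


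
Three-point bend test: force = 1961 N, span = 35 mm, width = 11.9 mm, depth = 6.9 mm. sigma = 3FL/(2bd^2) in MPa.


sigma = 3*1961*35/(2*11.9*6.9^2) = 181.7 MPa

181.7


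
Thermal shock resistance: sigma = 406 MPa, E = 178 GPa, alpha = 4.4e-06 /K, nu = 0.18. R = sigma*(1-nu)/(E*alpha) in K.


R = 406*(1-0.18)/(178*1000*4.4e-06) = 425 K

425


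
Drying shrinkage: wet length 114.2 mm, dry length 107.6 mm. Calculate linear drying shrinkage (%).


DS = (114.2 - 107.6) / 114.2 * 100 = 5.78%

5.78


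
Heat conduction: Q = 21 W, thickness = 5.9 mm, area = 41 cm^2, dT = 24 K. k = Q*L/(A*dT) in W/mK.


k = 21*5.9/1000/(41/10000*24) = 1.26 W/mK

1.26


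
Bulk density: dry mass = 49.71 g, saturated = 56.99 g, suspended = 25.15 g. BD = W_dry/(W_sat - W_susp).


BD = 49.71 / (56.99 - 25.15) = 49.71 / 31.84 = 1.561 g/cm^3

1.561


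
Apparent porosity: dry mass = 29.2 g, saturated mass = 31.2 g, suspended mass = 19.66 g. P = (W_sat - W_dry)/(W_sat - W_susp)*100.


P = (31.2 - 29.2) / (31.2 - 19.66) * 100 = 2.0 / 11.54 * 100 = 17.3%

17.3


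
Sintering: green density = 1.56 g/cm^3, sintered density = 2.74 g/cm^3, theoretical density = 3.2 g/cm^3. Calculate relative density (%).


Relative = 2.74 / 3.2 * 100 = 85.6%

85.6


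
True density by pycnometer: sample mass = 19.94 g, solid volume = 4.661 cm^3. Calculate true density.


TD = 19.94 / 4.661 = 4.278 g/cm^3

4.278


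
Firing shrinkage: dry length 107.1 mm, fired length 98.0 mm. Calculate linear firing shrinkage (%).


FS = (107.1 - 98.0) / 107.1 * 100 = 8.5%

8.5


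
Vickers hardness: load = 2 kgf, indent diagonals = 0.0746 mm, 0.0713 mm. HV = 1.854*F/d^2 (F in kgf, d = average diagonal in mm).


d_avg = (0.0746+0.0713)/2 = 0.07295 mm
HV = 1.854*2/0.07295^2 = 697

697


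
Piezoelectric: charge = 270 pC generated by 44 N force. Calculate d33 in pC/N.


d33 = 270 / 44 = 6.1 pC/N

6.1


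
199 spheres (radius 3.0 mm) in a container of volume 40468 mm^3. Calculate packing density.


V_sphere = 4/3*pi*3.0^3 = 113.0973 mm^3
Total V = 199*113.0973 = 22506.3627 mm^3
PD = 22506.3627 / 40468 = 0.556

0.556


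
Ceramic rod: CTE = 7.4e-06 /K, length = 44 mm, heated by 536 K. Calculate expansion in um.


dL = 7.4e-06 * 44 * 536 * 1000 = 174.522 um

174.522


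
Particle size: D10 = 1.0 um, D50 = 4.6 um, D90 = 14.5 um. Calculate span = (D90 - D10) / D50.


Span = (14.5 - 1.0) / 4.6 = 13.5 / 4.6 = 2.935

2.935


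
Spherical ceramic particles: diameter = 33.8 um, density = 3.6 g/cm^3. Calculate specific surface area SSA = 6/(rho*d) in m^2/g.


SSA = 6 / (3.6 * 33.8) = 0.049 m^2/g

0.049


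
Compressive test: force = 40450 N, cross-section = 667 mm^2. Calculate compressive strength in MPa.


CS = 40450 / 667 = 60.6 MPa

60.6


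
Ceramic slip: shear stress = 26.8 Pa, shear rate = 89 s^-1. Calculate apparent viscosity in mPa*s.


eta = tau/gamma * 1000 = 26.8/89 * 1000 = 301.1 mPa*s

301.1


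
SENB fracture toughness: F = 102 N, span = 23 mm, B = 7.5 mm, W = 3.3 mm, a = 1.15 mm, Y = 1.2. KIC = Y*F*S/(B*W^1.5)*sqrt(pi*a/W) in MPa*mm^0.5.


KIC = 1.2*102*23/(7.5*3.3^1.5)*sqrt(pi*1.15/3.3) = 65.52

65.52


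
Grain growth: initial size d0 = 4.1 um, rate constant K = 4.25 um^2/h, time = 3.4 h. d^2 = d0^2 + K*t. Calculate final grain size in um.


d^2 = 4.1^2 + 4.25*3.4 = 31.26
d = sqrt(31.26) = 5.59 um

5.59


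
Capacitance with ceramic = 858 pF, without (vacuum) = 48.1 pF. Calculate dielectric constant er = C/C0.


er = 858 / 48.1 = 17.84

17.84


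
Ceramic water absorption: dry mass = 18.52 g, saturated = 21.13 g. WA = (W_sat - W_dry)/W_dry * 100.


WA = (21.13 - 18.52) / 18.52 * 100 = 14.09%

14.09


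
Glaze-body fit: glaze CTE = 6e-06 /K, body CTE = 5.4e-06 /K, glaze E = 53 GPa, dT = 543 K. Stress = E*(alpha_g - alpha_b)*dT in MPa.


Stress = 53*1000*(6e-06 - 5.4e-06)*543 = 17.3 MPa

17.3


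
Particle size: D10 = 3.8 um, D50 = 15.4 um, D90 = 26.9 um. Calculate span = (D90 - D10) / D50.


Span = (26.9 - 3.8) / 15.4 = 23.1 / 15.4 = 1.5

1.5


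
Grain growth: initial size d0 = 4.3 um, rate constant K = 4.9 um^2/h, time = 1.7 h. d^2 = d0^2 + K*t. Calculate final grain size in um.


d^2 = 4.3^2 + 4.9*1.7 = 26.82
d = sqrt(26.82) = 5.18 um

5.18


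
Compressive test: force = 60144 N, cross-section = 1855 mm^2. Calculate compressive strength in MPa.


CS = 60144 / 1855 = 32.4 MPa

32.4


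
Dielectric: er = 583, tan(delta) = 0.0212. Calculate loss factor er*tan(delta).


Loss = 583 * 0.0212 = 12.36

12.36


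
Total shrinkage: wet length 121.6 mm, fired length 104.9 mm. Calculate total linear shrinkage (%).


TS = (121.6 - 104.9) / 121.6 * 100 = 13.73%

13.73


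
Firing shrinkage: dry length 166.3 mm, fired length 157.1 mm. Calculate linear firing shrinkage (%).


FS = (166.3 - 157.1) / 166.3 * 100 = 5.53%

5.53


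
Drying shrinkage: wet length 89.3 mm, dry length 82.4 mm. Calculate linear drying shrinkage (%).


DS = (89.3 - 82.4) / 89.3 * 100 = 7.73%

7.73


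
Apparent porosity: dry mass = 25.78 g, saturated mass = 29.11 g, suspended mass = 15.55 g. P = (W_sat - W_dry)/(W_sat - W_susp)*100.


P = (29.11 - 25.78) / (29.11 - 15.55) * 100 = 3.33 / 13.56 * 100 = 24.6%

24.6


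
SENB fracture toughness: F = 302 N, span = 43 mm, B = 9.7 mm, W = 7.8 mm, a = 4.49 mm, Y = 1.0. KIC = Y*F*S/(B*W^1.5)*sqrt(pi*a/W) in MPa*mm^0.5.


KIC = 1.0*302*43/(9.7*7.8^1.5)*sqrt(pi*4.49/7.8) = 82.64

82.64


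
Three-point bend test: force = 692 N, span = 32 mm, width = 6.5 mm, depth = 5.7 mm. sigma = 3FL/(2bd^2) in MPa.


sigma = 3*692*32/(2*6.5*5.7^2) = 157.3 MPa

157.3


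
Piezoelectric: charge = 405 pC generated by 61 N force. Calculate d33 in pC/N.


d33 = 405 / 61 = 6.6 pC/N

6.6


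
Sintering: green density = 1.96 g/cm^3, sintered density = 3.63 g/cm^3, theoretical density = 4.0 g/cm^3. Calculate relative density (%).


Relative = 3.63 / 4.0 * 100 = 90.8%

90.8


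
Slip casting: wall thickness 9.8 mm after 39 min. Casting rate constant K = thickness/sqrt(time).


K = 9.8 / sqrt(39) = 9.8 / 6.245 = 1.569 mm/min^0.5

1.569


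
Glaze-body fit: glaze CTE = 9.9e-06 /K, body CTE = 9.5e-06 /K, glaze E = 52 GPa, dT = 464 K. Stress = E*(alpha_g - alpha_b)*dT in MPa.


Stress = 52*1000*(9.9e-06 - 9.5e-06)*464 = 9.7 MPa

9.7


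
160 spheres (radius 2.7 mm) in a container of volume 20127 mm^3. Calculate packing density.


V_sphere = 4/3*pi*2.7^3 = 82.448 mm^3
Total V = 160*82.448 = 13191.68 mm^3
PD = 13191.68 / 20127 = 0.655

0.655


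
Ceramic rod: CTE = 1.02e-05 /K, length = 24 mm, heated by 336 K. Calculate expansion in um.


dL = 1.02e-05 * 24 * 336 * 1000 = 82.253 um

82.253


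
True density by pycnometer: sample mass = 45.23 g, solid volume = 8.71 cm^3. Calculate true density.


TD = 45.23 / 8.71 = 5.193 g/cm^3

5.193


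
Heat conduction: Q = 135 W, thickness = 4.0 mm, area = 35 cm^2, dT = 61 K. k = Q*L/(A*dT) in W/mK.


k = 135*4.0/1000/(35/10000*61) = 2.53 W/mK

2.53


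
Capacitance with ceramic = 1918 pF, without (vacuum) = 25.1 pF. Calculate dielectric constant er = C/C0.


er = 1918 / 25.1 = 76.41

76.41


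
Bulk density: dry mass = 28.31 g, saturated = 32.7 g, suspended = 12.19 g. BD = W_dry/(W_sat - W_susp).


BD = 28.31 / (32.7 - 12.19) = 28.31 / 20.51 = 1.38 g/cm^3

1.38


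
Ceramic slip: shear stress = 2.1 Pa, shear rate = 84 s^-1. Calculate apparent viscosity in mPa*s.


eta = tau/gamma * 1000 = 2.1/84 * 1000 = 25.0 mPa*s

25.0


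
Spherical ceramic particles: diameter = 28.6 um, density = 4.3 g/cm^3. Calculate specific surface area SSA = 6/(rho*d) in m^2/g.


SSA = 6 / (4.3 * 28.6) = 0.049 m^2/g

0.049


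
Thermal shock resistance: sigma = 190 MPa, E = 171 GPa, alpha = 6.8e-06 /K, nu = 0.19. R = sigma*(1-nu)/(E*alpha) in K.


R = 190*(1-0.19)/(171*1000*6.8e-06) = 132 K

132


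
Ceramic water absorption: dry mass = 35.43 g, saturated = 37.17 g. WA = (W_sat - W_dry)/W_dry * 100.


WA = (37.17 - 35.43) / 35.43 * 100 = 4.91%

4.91


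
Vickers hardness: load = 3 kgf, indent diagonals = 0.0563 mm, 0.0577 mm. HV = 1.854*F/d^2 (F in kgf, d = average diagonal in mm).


d_avg = (0.0563+0.0577)/2 = 0.057 mm
HV = 1.854*3/0.057^2 = 1712

1712


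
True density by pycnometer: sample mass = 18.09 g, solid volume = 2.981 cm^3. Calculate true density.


TD = 18.09 / 2.981 = 6.068 g/cm^3

6.068


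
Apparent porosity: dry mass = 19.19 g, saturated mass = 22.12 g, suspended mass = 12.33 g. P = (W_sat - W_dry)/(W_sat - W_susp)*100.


P = (22.12 - 19.19) / (22.12 - 12.33) * 100 = 2.93 / 9.79 * 100 = 29.9%

29.9


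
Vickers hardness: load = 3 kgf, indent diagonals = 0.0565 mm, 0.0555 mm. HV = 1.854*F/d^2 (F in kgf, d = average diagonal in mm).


d_avg = (0.0565+0.0555)/2 = 0.056 mm
HV = 1.854*3/0.056^2 = 1774

1774


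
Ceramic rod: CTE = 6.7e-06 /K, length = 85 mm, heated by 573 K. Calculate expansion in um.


dL = 6.7e-06 * 85 * 573 * 1000 = 326.324 um

326.324


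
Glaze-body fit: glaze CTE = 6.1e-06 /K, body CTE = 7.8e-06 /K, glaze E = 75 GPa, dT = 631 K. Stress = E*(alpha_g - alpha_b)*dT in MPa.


Stress = 75*1000*(6.1e-06 - 7.8e-06)*631 = -80.5 MPa

-80.5


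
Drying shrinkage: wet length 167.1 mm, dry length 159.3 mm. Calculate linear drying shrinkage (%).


DS = (167.1 - 159.3) / 167.1 * 100 = 4.67%

4.67


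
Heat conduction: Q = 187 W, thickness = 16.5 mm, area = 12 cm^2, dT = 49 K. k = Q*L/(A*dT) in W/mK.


k = 187*16.5/1000/(12/10000*49) = 52.47 W/mK

52.47


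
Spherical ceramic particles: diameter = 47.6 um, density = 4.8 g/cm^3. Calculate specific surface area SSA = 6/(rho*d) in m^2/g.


SSA = 6 / (4.8 * 47.6) = 0.026 m^2/g

0.026


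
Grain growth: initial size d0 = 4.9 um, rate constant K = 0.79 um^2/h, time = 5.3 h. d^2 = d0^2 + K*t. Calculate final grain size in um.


d^2 = 4.9^2 + 0.79*5.3 = 28.197
d = sqrt(28.197) = 5.31 um

5.31


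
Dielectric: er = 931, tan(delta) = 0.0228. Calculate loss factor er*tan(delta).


Loss = 931 * 0.0228 = 21.227

21.227


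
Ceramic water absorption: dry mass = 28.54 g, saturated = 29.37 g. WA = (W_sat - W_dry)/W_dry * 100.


WA = (29.37 - 28.54) / 28.54 * 100 = 2.91%

2.91


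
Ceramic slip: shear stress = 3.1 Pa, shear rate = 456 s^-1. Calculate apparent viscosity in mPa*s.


eta = tau/gamma * 1000 = 3.1/456 * 1000 = 6.8 mPa*s

6.8


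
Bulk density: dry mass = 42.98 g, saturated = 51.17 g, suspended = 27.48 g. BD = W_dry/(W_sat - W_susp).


BD = 42.98 / (51.17 - 27.48) = 42.98 / 23.69 = 1.814 g/cm^3

1.814


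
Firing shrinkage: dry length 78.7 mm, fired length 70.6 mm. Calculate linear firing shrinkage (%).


FS = (78.7 - 70.6) / 78.7 * 100 = 10.29%

10.29


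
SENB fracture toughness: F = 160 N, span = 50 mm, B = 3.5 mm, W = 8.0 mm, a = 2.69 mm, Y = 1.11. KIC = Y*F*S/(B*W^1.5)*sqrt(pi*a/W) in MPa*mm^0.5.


KIC = 1.11*160*50/(3.5*8.0^1.5)*sqrt(pi*2.69/8.0) = 115.24

115.24


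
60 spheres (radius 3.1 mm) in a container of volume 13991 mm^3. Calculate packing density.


V_sphere = 4/3*pi*3.1^3 = 124.7882 mm^3
Total V = 60*124.7882 = 7487.292 mm^3
PD = 7487.292 / 13991 = 0.535

0.535


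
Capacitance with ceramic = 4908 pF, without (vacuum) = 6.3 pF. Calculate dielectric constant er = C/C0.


er = 4908 / 6.3 = 779.05

779.05


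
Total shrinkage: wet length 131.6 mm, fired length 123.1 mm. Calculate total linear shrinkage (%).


TS = (131.6 - 123.1) / 131.6 * 100 = 6.46%

6.46


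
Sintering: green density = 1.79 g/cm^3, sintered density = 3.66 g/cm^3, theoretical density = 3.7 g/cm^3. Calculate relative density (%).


Relative = 3.66 / 3.7 * 100 = 98.9%

98.9


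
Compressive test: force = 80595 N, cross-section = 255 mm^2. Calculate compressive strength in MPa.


CS = 80595 / 255 = 316.1 MPa

316.1


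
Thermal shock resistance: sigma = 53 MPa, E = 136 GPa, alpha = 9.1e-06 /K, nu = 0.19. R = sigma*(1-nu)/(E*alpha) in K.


R = 53*(1-0.19)/(136*1000*9.1e-06) = 35 K

35


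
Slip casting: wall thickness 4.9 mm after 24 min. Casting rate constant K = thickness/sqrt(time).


K = 4.9 / sqrt(24) = 4.9 / 4.899 = 1.0 mm/min^0.5

1.0


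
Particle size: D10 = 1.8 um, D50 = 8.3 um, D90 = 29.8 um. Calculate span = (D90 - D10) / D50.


Span = (29.8 - 1.8) / 8.3 = 28.0 / 8.3 = 3.373

3.373


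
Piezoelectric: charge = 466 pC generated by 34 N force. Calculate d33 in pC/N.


d33 = 466 / 34 = 13.7 pC/N

13.7


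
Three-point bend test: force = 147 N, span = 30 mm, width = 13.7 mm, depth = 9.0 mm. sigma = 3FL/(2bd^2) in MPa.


sigma = 3*147*30/(2*13.7*9.0^2) = 6.0 MPa

6.0


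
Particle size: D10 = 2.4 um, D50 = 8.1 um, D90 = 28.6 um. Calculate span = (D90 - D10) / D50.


Span = (28.6 - 2.4) / 8.1 = 26.2 / 8.1 = 3.235

3.235


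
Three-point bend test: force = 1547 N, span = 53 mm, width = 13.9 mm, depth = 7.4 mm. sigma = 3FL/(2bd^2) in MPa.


sigma = 3*1547*53/(2*13.9*7.4^2) = 161.6 MPa

161.6


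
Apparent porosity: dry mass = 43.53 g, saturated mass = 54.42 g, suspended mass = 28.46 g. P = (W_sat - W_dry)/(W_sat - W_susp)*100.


P = (54.42 - 43.53) / (54.42 - 28.46) * 100 = 10.89 / 25.96 * 100 = 41.9%

41.9


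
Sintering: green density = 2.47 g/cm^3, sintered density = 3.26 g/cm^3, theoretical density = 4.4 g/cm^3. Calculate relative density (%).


Relative = 3.26 / 4.4 * 100 = 74.1%

74.1


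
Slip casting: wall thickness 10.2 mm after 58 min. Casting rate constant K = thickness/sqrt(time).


K = 10.2 / sqrt(58) = 10.2 / 7.6158 = 1.339 mm/min^0.5

1.339


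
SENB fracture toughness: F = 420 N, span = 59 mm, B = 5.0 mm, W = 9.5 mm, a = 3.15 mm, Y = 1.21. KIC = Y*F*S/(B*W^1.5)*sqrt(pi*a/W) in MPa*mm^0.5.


KIC = 1.21*420*59/(5.0*9.5^1.5)*sqrt(pi*3.15/9.5) = 209.03

209.03


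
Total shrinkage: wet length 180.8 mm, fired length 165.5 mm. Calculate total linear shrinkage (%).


TS = (180.8 - 165.5) / 180.8 * 100 = 8.46%

8.46


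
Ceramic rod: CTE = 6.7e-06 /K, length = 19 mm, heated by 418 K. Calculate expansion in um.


dL = 6.7e-06 * 19 * 418 * 1000 = 53.211 um

53.211


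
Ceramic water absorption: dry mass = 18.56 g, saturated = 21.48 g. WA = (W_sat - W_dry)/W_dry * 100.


WA = (21.48 - 18.56) / 18.56 * 100 = 15.73%

15.73


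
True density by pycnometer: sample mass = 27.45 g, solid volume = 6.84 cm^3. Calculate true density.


TD = 27.45 / 6.84 = 4.013 g/cm^3

4.013


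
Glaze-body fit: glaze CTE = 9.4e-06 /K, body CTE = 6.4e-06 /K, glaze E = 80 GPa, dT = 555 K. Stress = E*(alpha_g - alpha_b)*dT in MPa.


Stress = 80*1000*(9.4e-06 - 6.4e-06)*555 = 133.2 MPa

133.2


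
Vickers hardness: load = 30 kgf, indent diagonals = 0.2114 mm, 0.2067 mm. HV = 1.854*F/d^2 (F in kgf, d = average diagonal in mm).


d_avg = (0.2114+0.2067)/2 = 0.20905 mm
HV = 1.854*30/0.20905^2 = 1273

1273


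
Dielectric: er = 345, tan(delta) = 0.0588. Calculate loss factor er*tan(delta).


Loss = 345 * 0.0588 = 20.286

20.286


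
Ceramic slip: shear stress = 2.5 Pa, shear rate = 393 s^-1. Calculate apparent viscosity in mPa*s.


eta = tau/gamma * 1000 = 2.5/393 * 1000 = 6.4 mPa*s

6.4


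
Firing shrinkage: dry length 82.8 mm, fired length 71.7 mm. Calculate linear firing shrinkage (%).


FS = (82.8 - 71.7) / 82.8 * 100 = 13.41%

13.41


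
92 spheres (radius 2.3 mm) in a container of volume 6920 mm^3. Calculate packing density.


V_sphere = 4/3*pi*2.3^3 = 50.965 mm^3
Total V = 92*50.965 = 4688.78 mm^3
PD = 4688.78 / 6920 = 0.678

0.678


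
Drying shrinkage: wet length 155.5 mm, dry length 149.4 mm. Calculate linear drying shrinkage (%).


DS = (155.5 - 149.4) / 155.5 * 100 = 3.92%

3.92


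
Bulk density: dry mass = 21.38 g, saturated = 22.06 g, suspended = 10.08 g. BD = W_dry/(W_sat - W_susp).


BD = 21.38 / (22.06 - 10.08) = 21.38 / 11.98 = 1.785 g/cm^3

1.785


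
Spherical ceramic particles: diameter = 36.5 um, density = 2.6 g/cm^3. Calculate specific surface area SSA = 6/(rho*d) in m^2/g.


SSA = 6 / (2.6 * 36.5) = 0.063 m^2/g

0.063


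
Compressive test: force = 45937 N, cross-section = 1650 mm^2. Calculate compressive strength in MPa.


CS = 45937 / 1650 = 27.8 MPa

27.8


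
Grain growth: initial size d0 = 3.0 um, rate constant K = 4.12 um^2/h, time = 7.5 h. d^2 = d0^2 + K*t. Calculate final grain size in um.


d^2 = 3.0^2 + 4.12*7.5 = 39.9
d = sqrt(39.9) = 6.32 um

6.32


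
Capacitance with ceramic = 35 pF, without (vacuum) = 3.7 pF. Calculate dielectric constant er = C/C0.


er = 35 / 3.7 = 9.46

9.46


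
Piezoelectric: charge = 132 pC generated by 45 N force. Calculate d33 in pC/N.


d33 = 132 / 45 = 2.9 pC/N

2.9


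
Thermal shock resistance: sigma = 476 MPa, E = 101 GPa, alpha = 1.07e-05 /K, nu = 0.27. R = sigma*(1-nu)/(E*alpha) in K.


R = 476*(1-0.27)/(101*1000*1.07e-05) = 322 K

322


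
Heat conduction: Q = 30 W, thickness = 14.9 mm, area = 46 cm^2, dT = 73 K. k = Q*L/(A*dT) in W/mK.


k = 30*14.9/1000/(46/10000*73) = 1.33 W/mK

1.33


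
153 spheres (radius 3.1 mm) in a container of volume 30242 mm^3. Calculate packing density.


V_sphere = 4/3*pi*3.1^3 = 124.7882 mm^3
Total V = 153*124.7882 = 19092.5946 mm^3
PD = 19092.5946 / 30242 = 0.631

0.631


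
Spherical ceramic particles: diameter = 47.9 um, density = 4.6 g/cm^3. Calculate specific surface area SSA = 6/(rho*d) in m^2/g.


SSA = 6 / (4.6 * 47.9) = 0.027 m^2/g

0.027


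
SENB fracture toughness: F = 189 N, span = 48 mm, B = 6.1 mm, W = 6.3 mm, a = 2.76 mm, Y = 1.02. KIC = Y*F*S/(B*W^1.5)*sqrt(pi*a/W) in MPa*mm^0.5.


KIC = 1.02*189*48/(6.1*6.3^1.5)*sqrt(pi*2.76/6.3) = 112.54

112.54


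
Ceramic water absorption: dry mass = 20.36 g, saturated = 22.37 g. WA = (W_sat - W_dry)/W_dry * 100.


WA = (22.37 - 20.36) / 20.36 * 100 = 9.87%

9.87


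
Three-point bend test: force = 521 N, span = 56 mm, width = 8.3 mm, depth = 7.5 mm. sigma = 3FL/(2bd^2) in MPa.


sigma = 3*521*56/(2*8.3*7.5^2) = 93.7 MPa

93.7


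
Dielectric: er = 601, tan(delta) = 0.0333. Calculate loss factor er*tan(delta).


Loss = 601 * 0.0333 = 20.013

20.013


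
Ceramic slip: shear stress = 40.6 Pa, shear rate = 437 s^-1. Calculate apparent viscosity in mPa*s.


eta = tau/gamma * 1000 = 40.6/437 * 1000 = 92.9 mPa*s

92.9


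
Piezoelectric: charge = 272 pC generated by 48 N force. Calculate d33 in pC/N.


d33 = 272 / 48 = 5.7 pC/N

5.7


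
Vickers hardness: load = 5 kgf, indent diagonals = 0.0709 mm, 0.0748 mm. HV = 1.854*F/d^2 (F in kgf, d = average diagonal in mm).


d_avg = (0.0709+0.0748)/2 = 0.07285 mm
HV = 1.854*5/0.07285^2 = 1747

1747


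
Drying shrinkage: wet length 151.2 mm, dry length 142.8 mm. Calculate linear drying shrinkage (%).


DS = (151.2 - 142.8) / 151.2 * 100 = 5.56%

5.56


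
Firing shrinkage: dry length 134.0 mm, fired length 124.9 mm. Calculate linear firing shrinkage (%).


FS = (134.0 - 124.9) / 134.0 * 100 = 6.79%

6.79


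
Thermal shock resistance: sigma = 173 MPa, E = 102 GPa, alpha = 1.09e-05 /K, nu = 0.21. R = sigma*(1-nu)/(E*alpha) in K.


R = 173*(1-0.21)/(102*1000*1.09e-05) = 123 K

123


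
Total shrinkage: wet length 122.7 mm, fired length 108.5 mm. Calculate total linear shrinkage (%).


TS = (122.7 - 108.5) / 122.7 * 100 = 11.57%

11.57


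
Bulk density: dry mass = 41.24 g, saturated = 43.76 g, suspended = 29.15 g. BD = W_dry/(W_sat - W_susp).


BD = 41.24 / (43.76 - 29.15) = 41.24 / 14.61 = 2.823 g/cm^3

2.823


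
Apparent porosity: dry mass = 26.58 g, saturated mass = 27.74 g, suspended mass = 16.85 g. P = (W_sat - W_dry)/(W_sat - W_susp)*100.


P = (27.74 - 26.58) / (27.74 - 16.85) * 100 = 1.16 / 10.89 * 100 = 10.7%

10.7


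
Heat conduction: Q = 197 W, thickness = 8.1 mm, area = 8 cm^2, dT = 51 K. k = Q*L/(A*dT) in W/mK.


k = 197*8.1/1000/(8/10000*51) = 39.11 W/mK

39.11


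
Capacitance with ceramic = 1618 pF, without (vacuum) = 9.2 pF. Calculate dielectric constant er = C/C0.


er = 1618 / 9.2 = 175.87

175.87


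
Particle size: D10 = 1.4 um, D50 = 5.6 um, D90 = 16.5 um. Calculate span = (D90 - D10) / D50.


Span = (16.5 - 1.4) / 5.6 = 15.1 / 5.6 = 2.696

2.696


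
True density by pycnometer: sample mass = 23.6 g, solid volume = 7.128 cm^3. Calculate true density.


TD = 23.6 / 7.128 = 3.311 g/cm^3

3.311


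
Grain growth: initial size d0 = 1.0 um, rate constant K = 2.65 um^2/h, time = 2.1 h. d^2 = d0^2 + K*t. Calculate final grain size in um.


d^2 = 1.0^2 + 2.65*2.1 = 6.565
d = sqrt(6.565) = 2.56 um

2.56


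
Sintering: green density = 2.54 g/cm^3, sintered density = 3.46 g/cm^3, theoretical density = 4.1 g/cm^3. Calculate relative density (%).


Relative = 3.46 / 4.1 * 100 = 84.4%

84.4


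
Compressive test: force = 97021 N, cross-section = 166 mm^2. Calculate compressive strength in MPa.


CS = 97021 / 166 = 584.5 MPa

584.5


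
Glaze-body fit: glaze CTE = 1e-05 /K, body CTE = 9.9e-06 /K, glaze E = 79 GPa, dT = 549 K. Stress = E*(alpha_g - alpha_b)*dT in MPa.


Stress = 79*1000*(1e-05 - 9.9e-06)*549 = 4.3 MPa

4.3


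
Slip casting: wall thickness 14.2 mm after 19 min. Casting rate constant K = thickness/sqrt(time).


K = 14.2 / sqrt(19) = 14.2 / 4.3589 = 3.258 mm/min^0.5

3.258


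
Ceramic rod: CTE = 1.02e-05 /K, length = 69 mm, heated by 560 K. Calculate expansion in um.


dL = 1.02e-05 * 69 * 560 * 1000 = 394.128 um

394.128


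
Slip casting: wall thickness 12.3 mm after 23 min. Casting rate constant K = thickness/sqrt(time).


K = 12.3 / sqrt(23) = 12.3 / 4.7958 = 2.565 mm/min^0.5

2.565


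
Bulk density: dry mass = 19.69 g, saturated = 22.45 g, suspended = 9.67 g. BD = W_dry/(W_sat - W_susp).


BD = 19.69 / (22.45 - 9.67) = 19.69 / 12.78 = 1.541 g/cm^3

1.541


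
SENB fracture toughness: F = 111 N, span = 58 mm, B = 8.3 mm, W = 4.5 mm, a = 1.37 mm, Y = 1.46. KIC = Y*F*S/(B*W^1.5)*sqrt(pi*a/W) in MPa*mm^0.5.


KIC = 1.46*111*58/(8.3*4.5^1.5)*sqrt(pi*1.37/4.5) = 116.02

116.02


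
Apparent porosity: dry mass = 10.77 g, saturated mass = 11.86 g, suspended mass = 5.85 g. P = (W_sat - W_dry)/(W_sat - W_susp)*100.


P = (11.86 - 10.77) / (11.86 - 5.85) * 100 = 1.09 / 6.01 * 100 = 18.1%

18.1


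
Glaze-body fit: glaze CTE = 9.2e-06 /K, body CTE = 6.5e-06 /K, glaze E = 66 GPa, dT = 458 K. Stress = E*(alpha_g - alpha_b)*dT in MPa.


Stress = 66*1000*(9.2e-06 - 6.5e-06)*458 = 81.6 MPa

81.6


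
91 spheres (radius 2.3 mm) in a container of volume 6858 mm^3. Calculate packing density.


V_sphere = 4/3*pi*2.3^3 = 50.965 mm^3
Total V = 91*50.965 = 4637.815 mm^3
PD = 4637.815 / 6858 = 0.676

0.676


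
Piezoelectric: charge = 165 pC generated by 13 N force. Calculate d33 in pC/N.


d33 = 165 / 13 = 12.7 pC/N

12.7


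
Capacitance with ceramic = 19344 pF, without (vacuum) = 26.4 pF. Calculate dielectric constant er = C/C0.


er = 19344 / 26.4 = 732.73

732.73


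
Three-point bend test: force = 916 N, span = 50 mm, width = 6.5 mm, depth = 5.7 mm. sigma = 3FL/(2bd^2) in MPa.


sigma = 3*916*50/(2*6.5*5.7^2) = 325.3 MPa

325.3


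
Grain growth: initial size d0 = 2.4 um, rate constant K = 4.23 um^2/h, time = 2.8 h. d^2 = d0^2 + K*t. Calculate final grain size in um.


d^2 = 2.4^2 + 4.23*2.8 = 17.604
d = sqrt(17.604) = 4.2 um

4.2


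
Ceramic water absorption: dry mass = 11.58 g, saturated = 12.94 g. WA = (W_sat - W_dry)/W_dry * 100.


WA = (12.94 - 11.58) / 11.58 * 100 = 11.74%

11.74


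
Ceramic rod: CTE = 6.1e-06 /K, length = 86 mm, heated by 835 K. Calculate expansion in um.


dL = 6.1e-06 * 86 * 835 * 1000 = 438.041 um

438.041


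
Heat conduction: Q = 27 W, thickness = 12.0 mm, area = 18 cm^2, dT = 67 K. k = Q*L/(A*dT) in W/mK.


k = 27*12.0/1000/(18/10000*67) = 2.69 W/mK

2.69


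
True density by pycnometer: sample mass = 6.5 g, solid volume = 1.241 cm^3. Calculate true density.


TD = 6.5 / 1.241 = 5.238 g/cm^3

5.238


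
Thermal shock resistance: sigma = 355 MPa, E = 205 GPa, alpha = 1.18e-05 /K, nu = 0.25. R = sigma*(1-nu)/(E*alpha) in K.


R = 355*(1-0.25)/(205*1000*1.18e-05) = 110 K

110


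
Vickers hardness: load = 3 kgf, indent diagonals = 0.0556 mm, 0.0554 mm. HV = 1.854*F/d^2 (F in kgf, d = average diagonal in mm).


d_avg = (0.0556+0.0554)/2 = 0.0555 mm
HV = 1.854*3/0.0555^2 = 1806

1806


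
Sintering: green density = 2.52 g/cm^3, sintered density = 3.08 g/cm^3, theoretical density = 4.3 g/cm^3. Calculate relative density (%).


Relative = 3.08 / 4.3 * 100 = 71.6%

71.6


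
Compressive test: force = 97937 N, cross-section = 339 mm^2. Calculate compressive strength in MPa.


CS = 97937 / 339 = 288.9 MPa

288.9


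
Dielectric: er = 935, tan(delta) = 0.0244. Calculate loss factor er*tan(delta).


Loss = 935 * 0.0244 = 22.814

22.814


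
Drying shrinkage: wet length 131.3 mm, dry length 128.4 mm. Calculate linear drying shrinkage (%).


DS = (131.3 - 128.4) / 131.3 * 100 = 2.21%

2.21


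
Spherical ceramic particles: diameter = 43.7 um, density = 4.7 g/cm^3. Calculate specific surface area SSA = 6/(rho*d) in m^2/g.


SSA = 6 / (4.7 * 43.7) = 0.029 m^2/g

0.029


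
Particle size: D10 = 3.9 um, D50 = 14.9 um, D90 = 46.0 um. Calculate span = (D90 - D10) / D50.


Span = (46.0 - 3.9) / 14.9 = 42.1 / 14.9 = 2.826

2.826


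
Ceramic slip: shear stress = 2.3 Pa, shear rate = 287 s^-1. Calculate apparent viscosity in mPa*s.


eta = tau/gamma * 1000 = 2.3/287 * 1000 = 8.0 mPa*s

8.0


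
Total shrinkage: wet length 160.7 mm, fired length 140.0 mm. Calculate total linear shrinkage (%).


TS = (160.7 - 140.0) / 160.7 * 100 = 12.88%

12.88
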